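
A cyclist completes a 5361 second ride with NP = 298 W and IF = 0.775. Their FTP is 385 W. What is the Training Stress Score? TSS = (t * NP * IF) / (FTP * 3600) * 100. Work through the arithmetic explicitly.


t * NP * IF = 5361 * 298 * 0.775 = 1238122.95
FTP * 3600 = 1386000
TSS = (1238122.95 / 1386000) * 100 = 89.33

89.33 TSS


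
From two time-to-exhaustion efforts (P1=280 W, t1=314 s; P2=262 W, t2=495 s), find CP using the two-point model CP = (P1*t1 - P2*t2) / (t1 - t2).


Work in trial 1 = 87920 J
Work in trial 2 = 129690 J
Delta work = -41770 J
Delta time = -181 s
CP = -41770 / -181 = 230.77 W

230.77 W


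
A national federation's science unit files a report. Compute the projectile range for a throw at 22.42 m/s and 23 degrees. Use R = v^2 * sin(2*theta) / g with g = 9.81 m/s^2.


Two times the angle = 46 degrees
sin(46) = 0.71934
R = 502.6564 * 0.71934 / 9.81 = 36.858 m

36.858 m


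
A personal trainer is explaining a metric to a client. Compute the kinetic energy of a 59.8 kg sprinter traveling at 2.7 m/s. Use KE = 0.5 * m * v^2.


Velocity squared = 7.29
KE = 0.5 * 59.8 * 7.29 = 217.97 J

217.97 J


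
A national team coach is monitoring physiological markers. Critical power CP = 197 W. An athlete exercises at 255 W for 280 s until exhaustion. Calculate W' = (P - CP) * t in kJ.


P - CP = 255 - 197 = 58 W
W' = 58 * 280 = 16240 J
= 16240 / 1000 = 16.24 kJ

16.24 kJ


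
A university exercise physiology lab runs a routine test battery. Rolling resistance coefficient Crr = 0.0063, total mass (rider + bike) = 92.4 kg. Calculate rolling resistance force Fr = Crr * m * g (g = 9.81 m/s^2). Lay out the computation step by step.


Fr = Crr * m * g
= 0.0063 * 92.4 * 9.81
= 5.711 N

5.711 N


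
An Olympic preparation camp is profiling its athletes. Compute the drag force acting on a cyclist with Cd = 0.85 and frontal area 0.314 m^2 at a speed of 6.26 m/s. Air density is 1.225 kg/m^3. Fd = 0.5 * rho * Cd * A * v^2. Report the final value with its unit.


Step 1: v^2 = 39.1876
Step 2: Fd = 0.5 * 1.225 * 0.85 * 0.314 * 39.1876
= 6.406 N

6.406 N


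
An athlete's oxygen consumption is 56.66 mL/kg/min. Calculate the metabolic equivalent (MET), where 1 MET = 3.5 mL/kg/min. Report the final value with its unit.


MET = VO2 / 3.5
= 56.66 / 3.5
= 16.19 METs

16.19 METs


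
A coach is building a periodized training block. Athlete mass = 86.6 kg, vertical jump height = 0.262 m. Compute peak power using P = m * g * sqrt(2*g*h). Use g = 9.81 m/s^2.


sqrt(2 * 9.81 * 0.262) = sqrt(5.14044) = 2.267254 m/s
P = 86.6 * 9.81 * 2.267254
= 1926.14 W

1926.14 W


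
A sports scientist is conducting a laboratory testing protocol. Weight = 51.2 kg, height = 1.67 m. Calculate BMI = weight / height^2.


height^2 = 1.67^2 = 2.7889
BMI = 51.2 / 2.7889 = 18.36 kg/m^2

18.36 kg/m^2


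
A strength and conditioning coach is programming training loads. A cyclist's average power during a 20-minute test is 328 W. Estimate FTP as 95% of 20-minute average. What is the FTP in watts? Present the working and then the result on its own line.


FTP = 20-min power * 0.95
= 328 * 0.95
= 311.6 W

311.6 W


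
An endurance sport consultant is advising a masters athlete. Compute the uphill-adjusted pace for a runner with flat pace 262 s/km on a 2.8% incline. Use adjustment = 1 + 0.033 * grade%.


Adjustment factor = 1 + 0.033 * 2.8 = 1.0924
Grade-adjusted pace = 262 * 1.0924 = 286.21 s/km

286.21 s/km


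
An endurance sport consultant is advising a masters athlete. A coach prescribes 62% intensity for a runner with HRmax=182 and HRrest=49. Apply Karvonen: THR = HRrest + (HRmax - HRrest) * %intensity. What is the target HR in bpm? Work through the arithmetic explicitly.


Heart rate reserve = 182 - 49 = 133
Intensity fraction = 62 / 100 = 0.62
THR = 49 + 133 * 0.62 = 131.46 bpm

131.46 bpm


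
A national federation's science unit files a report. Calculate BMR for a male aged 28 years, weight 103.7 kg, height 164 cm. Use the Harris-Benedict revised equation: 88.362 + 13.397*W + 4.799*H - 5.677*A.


Substituting values:
W term = 13.397 * 103.7 = 1389.2689
H term = 4.799 * 164 = 787.036
A term = 5.677 * 28 = 158.956
BMR = 2105.71 kcal/day

2105.71 kcal/day


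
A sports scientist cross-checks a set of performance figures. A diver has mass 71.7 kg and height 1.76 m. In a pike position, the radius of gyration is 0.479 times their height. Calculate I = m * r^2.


r = 0.479 * 1.76 = 0.84304 m
I = m * r^2 = 71.7 * 0.710716 = 50.958 kg*m^2

50.958 kg*m^2


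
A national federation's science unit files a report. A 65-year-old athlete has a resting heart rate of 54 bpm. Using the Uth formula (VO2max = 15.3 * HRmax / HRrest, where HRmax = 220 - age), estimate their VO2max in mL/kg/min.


HRmax = 220 - 65 = 155 bpm
Ratio = HRmax / HRrest = 155 / 54 = 2.8704
VO2max = 15.3 * 2.8704 = 43.92 mL/kg/min

43.92 mL/kg/min


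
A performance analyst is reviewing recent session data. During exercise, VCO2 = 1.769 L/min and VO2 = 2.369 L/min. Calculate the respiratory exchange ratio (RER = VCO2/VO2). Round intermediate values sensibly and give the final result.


RER = VCO2 / VO2
= 1.769 / 2.369
= 0.7467

0.7467


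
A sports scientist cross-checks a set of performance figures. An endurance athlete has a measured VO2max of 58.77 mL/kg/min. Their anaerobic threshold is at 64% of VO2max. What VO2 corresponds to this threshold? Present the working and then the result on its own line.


Anaerobic threshold VO2 = VO2max * 64%
= 58.77 * 0.64
= 37.61 mL/kg/min

37.61 mL/kg/min


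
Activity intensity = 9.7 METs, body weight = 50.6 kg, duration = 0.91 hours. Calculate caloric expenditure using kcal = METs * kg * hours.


kcal = 9.7 * 50.6 * 0.91
= 490.82 * 0.91
= 446.65 kcal

446.65 kcal


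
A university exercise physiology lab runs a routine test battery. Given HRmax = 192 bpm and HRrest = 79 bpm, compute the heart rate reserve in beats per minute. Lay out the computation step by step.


Heart rate reserve = maximum HR minus resting HR
HRR = 192 - 79 = 113 bpm

113 bpm


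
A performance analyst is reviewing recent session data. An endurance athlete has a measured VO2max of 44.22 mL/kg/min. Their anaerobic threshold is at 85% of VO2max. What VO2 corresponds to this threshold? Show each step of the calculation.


Anaerobic threshold VO2 = VO2max * 85%
= 44.22 * 0.85
= 37.59 mL/kg/min

37.59 mL/kg/min


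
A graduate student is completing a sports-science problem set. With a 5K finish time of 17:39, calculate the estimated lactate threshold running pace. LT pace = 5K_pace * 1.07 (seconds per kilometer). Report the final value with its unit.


Race duration = 1059 s for 5 km
Average pace = 1059 / 5 = 211.8 s/km
LT pace = 211.8 * 1.07
= 226.63 s/km

226.63 s/km


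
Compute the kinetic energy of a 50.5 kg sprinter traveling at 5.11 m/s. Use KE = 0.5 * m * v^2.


Velocity squared = 26.1121
KE = 0.5 * 50.5 * 26.1121 = 659.33 J

659.33 J


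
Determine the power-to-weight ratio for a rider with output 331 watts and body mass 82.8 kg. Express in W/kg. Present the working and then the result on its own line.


P/W = 331 / 82.8 = 3.998 W/kg

3.998 W/kg


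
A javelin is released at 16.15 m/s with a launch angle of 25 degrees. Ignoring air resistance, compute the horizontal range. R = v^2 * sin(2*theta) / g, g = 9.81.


Launch speed squared = 260.8225
sin(2 * 25 deg) = 0.766044
Range = 260.8225 * 0.766044 / 9.81
= 20.367 m

20.367 m


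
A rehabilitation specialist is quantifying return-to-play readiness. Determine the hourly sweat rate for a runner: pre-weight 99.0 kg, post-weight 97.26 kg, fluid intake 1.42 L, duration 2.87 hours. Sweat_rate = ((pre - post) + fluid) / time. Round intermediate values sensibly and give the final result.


Mass lost = 99.0 - 97.26 = 1.74 kg
Add fluid consumed: 1.74 + 1.42 = 3.16 L total sweat
Sweat rate = 3.16 / 2.87 = 1.101 L/h

1.101 L/h


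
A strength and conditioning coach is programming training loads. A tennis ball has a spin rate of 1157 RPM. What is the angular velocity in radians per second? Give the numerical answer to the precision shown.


Convert RPM to rad/s: multiply by 2*pi and divide by 60
omega = 1157 * 2 * pi / 60
= 121.161 rad/s

121.161 rad/s


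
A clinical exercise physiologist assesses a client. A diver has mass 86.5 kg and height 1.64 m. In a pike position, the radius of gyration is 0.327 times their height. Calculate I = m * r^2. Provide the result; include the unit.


r = 0.327 * 1.64 = 0.53628 m
I = m * r^2 = 86.5 * 0.287596 = 24.877 kg*m^2

24.877 kg*m^2


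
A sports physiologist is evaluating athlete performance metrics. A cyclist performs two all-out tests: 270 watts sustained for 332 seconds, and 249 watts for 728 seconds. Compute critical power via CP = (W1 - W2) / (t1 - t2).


W1 = P1 * t1 = 270 * 332 = 89640 J
W2 = P2 * t2 = 249 * 728 = 181272 J
CP = (89640 - 181272) / (332 - 728)
= 231.39 W

231.39 W


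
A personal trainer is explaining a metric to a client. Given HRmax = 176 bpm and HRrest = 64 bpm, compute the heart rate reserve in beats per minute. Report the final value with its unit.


Heart rate reserve = maximum HR minus resting HR
HRR = 176 - 64 = 112 bpm

112 bpm


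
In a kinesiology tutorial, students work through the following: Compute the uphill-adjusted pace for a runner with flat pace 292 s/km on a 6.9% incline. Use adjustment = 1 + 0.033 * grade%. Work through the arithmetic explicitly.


Adjustment factor = 1 + 0.033 * 6.9 = 1.2277
Grade-adjusted pace = 292 * 1.2277 = 358.49 s/km

358.49 s/km


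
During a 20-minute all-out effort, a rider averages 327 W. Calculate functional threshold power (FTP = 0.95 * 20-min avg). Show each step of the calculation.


FTP = 0.95 * 327
= 310.65 W

310.65 W


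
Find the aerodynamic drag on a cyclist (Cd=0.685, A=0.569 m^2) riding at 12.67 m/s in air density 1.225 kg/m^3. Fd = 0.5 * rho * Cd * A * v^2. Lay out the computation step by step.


Fd = 0.5 * 1.225 * 0.685 * 0.569 * 12.67^2
= 0.5 * 1.225 * 0.685 * 0.569 * 160.5289
= 38.323 N

38.323 N


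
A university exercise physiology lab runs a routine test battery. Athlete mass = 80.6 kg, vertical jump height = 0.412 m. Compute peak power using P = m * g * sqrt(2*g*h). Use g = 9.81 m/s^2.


sqrt(2 * 9.81 * 0.412) = sqrt(8.08344) = 2.843139 m/s
P = 80.6 * 9.81 * 2.843139
= 2248.03 W

2248.03 W


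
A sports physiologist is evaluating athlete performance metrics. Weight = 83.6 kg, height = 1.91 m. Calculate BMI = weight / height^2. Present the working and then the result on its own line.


height^2 = 1.91^2 = 3.6481
BMI = 83.6 / 3.6481 = 22.92 kg/m^2

22.92 kg/m^2


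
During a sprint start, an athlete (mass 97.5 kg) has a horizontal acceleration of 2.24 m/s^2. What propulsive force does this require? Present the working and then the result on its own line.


Propulsive force = mass * acceleration
= 97.5 kg * 2.24 m/s^2
= 218.4 N

218.4 N


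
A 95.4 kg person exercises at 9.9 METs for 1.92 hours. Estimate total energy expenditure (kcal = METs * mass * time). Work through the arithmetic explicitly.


Energy = METs * mass(kg) * time(h)
= 9.9 * 95.4 * 1.92
= 1813.36 kcal

1813.36 kcal


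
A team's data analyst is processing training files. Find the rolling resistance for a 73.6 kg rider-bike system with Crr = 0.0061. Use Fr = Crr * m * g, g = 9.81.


m * g = 73.6 * 9.81 = 722.016 N
Fr = 0.0061 * 722.016 = 4.404 N

4.404 N


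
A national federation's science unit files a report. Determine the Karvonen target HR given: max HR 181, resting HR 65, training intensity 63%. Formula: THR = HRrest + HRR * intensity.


HRR = HRmax - HRrest = 181 - 65 = 116
THR = 65 + 116 * 0.63
= 138.08 bpm

138.08 bpm


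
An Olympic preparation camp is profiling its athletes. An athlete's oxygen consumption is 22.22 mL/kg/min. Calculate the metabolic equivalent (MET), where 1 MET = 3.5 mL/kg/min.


MET = VO2 / 3.5
= 22.22 / 3.5
= 6.35 METs

6.35 METs


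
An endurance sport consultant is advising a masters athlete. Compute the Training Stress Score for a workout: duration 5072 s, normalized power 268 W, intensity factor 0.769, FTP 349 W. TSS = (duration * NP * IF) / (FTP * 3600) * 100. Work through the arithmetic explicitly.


Product = 5072 * 268 * 0.769 = 1045298.624
Base = 349 * 3600 = 1256400
TSS = 1045298.624 / 1256400 * 100 = 83.2

83.2 TSS


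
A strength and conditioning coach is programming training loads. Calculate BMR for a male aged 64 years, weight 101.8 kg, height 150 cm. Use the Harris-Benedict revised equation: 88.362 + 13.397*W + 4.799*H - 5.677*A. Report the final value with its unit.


Substituting values:
W term = 13.397 * 101.8 = 1363.8146
H term = 4.799 * 150 = 719.85
A term = 5.677 * 64 = 363.328
BMR = 1808.7 kcal/day

1808.7 kcal/day


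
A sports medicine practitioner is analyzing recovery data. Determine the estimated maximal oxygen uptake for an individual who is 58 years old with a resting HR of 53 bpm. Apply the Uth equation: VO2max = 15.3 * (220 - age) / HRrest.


HRmax = 220 - 58 = 162
VO2max = 15.3 * (162 / 53)
= 15.3 * 3.0566
= 46.77 mL/kg/min

46.77 mL/kg/min


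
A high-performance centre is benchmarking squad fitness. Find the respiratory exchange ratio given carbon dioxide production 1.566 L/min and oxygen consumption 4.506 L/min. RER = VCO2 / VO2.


VCO2 = 1.566 L/min
VO2 = 4.506 L/min
RER = 1.566 / 4.506 = 0.3475

0.3475


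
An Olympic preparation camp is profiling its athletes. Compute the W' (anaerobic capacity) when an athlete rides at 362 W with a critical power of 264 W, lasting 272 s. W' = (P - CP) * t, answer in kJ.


Above-CP power = 98 W
Duration = 272 s
W' = 98 * 272 = 26656 J
Convert: 26656 / 1000 = 26.656 kJ

26.656 kJ


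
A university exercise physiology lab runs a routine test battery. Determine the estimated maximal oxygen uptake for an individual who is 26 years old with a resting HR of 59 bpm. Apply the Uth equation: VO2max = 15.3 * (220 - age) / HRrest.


HRmax = 220 - 26 = 194
VO2max = 15.3 * (194 / 59)
= 15.3 * 3.2881
= 50.31 mL/kg/min

50.31 mL/kg/min


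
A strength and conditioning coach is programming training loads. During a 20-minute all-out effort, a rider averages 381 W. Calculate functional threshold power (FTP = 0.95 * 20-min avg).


FTP = 0.95 * 381
= 361.95 W

361.95 W


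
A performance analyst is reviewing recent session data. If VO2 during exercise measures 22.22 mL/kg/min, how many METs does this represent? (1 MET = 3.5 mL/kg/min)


METs = VO2 / 3.5 = 22.22 / 3.5 = 6.35

6.35 METs


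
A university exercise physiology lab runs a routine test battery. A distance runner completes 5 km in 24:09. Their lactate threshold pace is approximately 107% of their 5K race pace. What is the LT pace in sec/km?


Convert to seconds: 24 min 9 s = 1449 s
Pace per km = 1449 / 5 = 289.8 s/km
LT pace = 289.8 * 1.07 = 310.09 s/km

310.09 s/km


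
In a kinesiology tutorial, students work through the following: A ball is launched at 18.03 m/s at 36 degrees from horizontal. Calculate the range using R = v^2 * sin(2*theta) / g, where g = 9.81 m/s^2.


sin(2 * 36) = sin(72) = 0.951057
v^2 = 18.03^2 = 325.0809
R = 325.0809 * 0.951057 / 9.81
= 31.516 m

31.516 m


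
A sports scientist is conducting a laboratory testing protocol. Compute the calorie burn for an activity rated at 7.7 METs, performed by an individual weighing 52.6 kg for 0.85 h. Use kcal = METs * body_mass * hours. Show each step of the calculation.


Product of METs and mass = 7.7 * 52.6 = 405.02
Total kcal = 405.02 * 0.85 = 344.27 kcal

344.27 kcal


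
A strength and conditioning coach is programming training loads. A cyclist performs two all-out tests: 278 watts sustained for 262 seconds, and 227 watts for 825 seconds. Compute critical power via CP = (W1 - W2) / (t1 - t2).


W1 = P1 * t1 = 278 * 262 = 72836 J
W2 = P2 * t2 = 227 * 825 = 187275 J
CP = (72836 - 187275) / (262 - 825)
= 203.27 W

203.27 W


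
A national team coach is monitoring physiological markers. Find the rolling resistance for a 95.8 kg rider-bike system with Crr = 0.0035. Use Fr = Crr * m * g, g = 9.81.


m * g = 95.8 * 9.81 = 939.798 N
Fr = 0.0035 * 939.798 = 3.289 N

3.289 N


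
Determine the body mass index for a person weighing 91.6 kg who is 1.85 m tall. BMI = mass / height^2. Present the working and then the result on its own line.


BMI = mass / height^2
= 91.6 / 1.85^2
= 91.6 / 3.4225
= 26.76 kg/m^2

26.76 kg/m^2


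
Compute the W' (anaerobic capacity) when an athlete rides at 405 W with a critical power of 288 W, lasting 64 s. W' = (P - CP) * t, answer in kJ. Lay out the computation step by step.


Above-CP power = 117 W
Duration = 64 s
W' = 117 * 64 = 7488 J
Convert: 7488 / 1000 = 7.488 kJ

7.488 kJ


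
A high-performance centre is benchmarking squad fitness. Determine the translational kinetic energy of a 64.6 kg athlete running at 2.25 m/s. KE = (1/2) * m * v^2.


KE = 0.5 * m * v^2
= 0.5 * 64.6 * 2.25^2
= 0.5 * 64.6 * 5.0625
= 163.52 J

163.52 J


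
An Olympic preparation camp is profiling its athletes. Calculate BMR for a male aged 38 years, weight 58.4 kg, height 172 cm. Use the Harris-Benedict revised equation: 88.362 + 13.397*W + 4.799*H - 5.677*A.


Substituting values:
W term = 13.397 * 58.4 = 782.3848
H term = 4.799 * 172 = 825.428
A term = 5.677 * 38 = 215.726
BMR = 1480.45 kcal/day

1480.45 kcal/day


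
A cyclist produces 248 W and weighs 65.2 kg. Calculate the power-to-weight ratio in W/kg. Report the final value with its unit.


P/W = power / mass
= 248 / 65.2
= 3.804 W/kg

3.804 W/kg


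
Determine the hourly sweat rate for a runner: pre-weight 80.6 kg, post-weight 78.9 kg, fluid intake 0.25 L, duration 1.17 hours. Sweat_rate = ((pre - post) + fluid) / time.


Mass lost = 80.6 - 78.9 = 1.7 kg
Add fluid consumed: 1.7 + 0.25 = 1.95 L total sweat
Sweat rate = 1.95 / 1.17 = 1.667 L/h

1.667 L/h


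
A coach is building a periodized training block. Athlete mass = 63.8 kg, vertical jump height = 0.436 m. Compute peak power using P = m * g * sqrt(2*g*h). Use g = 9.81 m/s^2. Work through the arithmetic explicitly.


sqrt(2 * 9.81 * 0.436) = sqrt(8.55432) = 2.924777 m/s
P = 63.8 * 9.81 * 2.924777
= 1830.55 W

1830.55 W


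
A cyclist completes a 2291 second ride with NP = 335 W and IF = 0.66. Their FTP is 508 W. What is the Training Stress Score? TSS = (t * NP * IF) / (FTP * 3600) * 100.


t * NP * IF = 2291 * 335 * 0.66 = 506540.1
FTP * 3600 = 1828800
TSS = (506540.1 / 1828800) * 100 = 27.7

27.7 TSS


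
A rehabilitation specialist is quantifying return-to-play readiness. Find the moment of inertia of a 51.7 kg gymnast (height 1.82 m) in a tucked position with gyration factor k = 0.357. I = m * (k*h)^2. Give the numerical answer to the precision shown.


Radius of gyration = 0.357 * 1.82 = 0.64974 m
I = 51.7 * 0.64974^2
= 51.7 * 0.422162
= 21.826 kg*m^2

21.826 kg*m^2


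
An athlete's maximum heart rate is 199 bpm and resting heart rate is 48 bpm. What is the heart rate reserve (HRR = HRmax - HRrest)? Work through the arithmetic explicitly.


HRR = HRmax - HRrest
= 199 - 48
= 151 bpm

151 bpm


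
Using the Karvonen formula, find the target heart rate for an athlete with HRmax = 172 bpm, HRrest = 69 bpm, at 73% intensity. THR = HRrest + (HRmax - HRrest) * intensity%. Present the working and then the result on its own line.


HRR = 172 - 69 = 103
THR = 69 + 103 * 0.73
= 69 + 75.19
= 144.19 bpm

144.19 bpm


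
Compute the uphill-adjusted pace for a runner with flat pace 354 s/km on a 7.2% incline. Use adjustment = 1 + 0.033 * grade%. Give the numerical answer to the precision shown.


Adjustment factor = 1 + 0.033 * 7.2 = 1.2376
Grade-adjusted pace = 354 * 1.2376 = 438.11 s/km

438.11 s/km


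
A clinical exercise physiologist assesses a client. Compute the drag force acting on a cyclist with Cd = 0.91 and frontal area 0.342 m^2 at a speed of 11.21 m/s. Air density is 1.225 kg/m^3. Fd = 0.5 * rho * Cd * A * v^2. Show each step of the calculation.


Step 1: v^2 = 125.6641
Step 2: Fd = 0.5 * 1.225 * 0.91 * 0.342 * 125.6641
= 23.954 N

23.954 N


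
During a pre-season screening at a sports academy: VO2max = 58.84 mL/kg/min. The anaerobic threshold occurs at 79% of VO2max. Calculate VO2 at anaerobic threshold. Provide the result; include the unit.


AT fraction = 79 / 100 = 0.79
AT VO2 = 58.84 * 0.79
= 46.48 mL/kg/min

46.48 mL/kg/min


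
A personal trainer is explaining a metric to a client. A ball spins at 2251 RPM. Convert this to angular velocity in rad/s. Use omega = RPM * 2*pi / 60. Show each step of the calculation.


omega = 2251 * 2 * pi / 60
= 2251 * 6.28318531 / 60
= 14143.45 / 60
= 235.724 rad/s

235.724 rad/s


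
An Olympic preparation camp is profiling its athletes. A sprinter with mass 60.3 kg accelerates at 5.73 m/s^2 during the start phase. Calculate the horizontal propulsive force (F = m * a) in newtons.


F = m * a
= 60.3 * 5.73
= 345.52 N

345.52 N


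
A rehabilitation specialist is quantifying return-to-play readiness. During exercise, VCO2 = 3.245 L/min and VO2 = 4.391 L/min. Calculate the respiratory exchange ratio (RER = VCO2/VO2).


RER = VCO2 / VO2
= 3.245 / 4.391
= 0.739

0.739


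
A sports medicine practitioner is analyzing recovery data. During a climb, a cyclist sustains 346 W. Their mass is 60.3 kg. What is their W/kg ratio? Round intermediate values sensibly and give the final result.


Power-to-weight = 346 W / 60.3 kg
= 5.738 W/kg

5.738 W/kg


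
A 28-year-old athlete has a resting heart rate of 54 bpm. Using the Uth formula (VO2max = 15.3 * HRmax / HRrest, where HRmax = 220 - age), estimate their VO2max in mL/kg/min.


HRmax = 220 - 28 = 192 bpm
Ratio = HRmax / HRrest = 192 / 54 = 3.5556
VO2max = 15.3 * 3.5556 = 54.4 mL/kg/min

54.4 mL/kg/min


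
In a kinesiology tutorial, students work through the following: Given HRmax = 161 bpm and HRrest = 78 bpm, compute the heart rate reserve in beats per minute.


Heart rate reserve = maximum HR minus resting HR
HRR = 161 - 78 = 83 bpm

83 bpm


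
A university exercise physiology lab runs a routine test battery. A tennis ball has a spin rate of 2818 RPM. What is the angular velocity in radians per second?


Convert RPM to rad/s: multiply by 2*pi and divide by 60
omega = 2818 * 2 * pi / 60
= 295.1 rad/s

295.1 rad/s


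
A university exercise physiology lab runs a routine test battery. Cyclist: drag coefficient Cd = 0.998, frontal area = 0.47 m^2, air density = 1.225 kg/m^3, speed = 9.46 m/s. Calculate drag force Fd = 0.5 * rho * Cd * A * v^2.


v^2 = 9.46^2 = 89.4916
Fd = 0.5 * 1.225 * 0.998 * 0.47 * 89.4916
= 25.711 N

25.711 N


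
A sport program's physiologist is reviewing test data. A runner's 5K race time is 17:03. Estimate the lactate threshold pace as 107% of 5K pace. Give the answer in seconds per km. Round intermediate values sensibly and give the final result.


Total race time = 17*60 + 3 = 1023 seconds
5K pace = 1023 / 5 = 204.6 sec/km
LT pace = 204.6 * 1.07 = 218.92 sec/km

218.92 s/km


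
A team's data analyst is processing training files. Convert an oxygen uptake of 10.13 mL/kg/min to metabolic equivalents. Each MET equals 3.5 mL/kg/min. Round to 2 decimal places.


One MET = 3.5 mL/kg/min
Number of METs = 10.13 / 3.5
= 2.89 METs

2.89 METs


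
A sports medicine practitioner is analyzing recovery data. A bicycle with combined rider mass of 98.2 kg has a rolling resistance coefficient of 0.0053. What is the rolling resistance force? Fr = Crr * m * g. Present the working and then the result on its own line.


Fr = 0.0053 * 98.2 * 9.81
= 0.52046 * 9.81
= 5.106 N

5.106 N


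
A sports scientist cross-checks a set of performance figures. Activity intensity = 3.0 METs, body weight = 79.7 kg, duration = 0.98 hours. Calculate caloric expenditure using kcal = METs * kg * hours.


kcal = 3.0 * 79.7 * 0.98
= 239.1 * 0.98
= 234.32 kcal

234.32 kcal


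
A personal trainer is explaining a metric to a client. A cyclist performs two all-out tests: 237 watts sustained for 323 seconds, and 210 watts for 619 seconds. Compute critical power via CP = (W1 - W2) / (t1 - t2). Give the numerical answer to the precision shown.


W1 = P1 * t1 = 237 * 323 = 76551 J
W2 = P2 * t2 = 210 * 619 = 129990 J
CP = (76551 - 129990) / (323 - 619)
= 180.54 W

180.54 W


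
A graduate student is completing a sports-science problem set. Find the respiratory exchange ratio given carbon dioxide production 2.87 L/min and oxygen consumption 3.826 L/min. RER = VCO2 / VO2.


VCO2 = 2.87 L/min
VO2 = 3.826 L/min
RER = 2.87 / 3.826 = 0.7501

0.7501


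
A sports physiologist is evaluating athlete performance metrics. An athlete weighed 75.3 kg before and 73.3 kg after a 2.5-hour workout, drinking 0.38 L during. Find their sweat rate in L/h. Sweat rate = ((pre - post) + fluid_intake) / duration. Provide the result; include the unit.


Body mass change = 2.0 kg
Total sweat loss = 2.0 + 0.38 = 2.38 L
Rate = 2.38 / 2.5 = 0.952 L/h

0.952 L/h


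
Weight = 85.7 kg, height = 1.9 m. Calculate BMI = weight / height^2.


height^2 = 1.9^2 = 3.61
BMI = 85.7 / 3.61 = 23.74 kg/m^2

23.74 kg/m^2


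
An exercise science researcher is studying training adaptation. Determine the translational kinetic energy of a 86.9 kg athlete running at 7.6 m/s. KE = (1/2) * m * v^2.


KE = 0.5 * m * v^2
= 0.5 * 86.9 * 7.6^2
= 0.5 * 86.9 * 57.76
= 2509.67 J

2509.67 J


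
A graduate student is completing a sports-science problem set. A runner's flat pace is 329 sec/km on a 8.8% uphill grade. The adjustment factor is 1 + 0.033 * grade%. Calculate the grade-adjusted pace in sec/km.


Factor = 1 + 0.033 * 8.8 = 1.2904
Adjusted pace = 329 * 1.2904
= 424.54 sec/km

424.54 s/km


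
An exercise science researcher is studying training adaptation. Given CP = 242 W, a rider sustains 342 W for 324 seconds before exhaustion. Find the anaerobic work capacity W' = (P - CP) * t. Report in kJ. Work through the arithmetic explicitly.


Excess power = 342 - 242 = 100 W
Work above CP = 100 * 324 = 32400 J
W' = 32.4 kJ

32.4 kJ


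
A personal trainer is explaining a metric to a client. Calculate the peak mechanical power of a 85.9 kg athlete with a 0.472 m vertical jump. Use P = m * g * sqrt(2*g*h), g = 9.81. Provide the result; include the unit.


First, sqrt(2gh) = sqrt(2 * 9.81 * 0.472)
= sqrt(9.26064) = 3.04313 m/s
Power = 85.9 * 9.81 * 3.04313 = 2564.38 W

2564.38 W


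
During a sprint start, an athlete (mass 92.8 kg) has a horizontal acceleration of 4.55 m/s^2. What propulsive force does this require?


Propulsive force = mass * acceleration
= 92.8 kg * 4.55 m/s^2
= 422.24 N

422.24 N


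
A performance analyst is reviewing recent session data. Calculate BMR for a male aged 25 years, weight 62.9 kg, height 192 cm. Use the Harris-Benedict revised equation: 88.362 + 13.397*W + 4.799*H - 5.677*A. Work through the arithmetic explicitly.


Substituting values:
W term = 13.397 * 62.9 = 842.6713
H term = 4.799 * 192 = 921.408
A term = 5.677 * 25 = 141.925
BMR = 1710.52 kcal/day

1710.52 kcal/day


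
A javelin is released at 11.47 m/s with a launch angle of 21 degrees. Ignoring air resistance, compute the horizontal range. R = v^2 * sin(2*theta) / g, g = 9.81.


Launch speed squared = 131.5609
sin(2 * 21 deg) = 0.669131
Range = 131.5609 * 0.669131 / 9.81
= 8.974 m

8.974 m


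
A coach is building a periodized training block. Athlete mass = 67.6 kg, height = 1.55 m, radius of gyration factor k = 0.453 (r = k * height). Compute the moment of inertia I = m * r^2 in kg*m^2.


r = k * height = 0.453 * 1.55 = 0.70215 m
r^2 = 0.70215^2 = 0.493015
I = 67.6 * 0.493015 = 33.328 kg*m^2

33.328 kg*m^2


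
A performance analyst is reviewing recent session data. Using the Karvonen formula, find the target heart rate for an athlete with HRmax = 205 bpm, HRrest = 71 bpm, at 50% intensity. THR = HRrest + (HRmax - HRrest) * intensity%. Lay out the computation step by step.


HRR = 205 - 71 = 134
THR = 71 + 134 * 0.5
= 71 + 67.0
= 138.0 bpm

138.0 bpm


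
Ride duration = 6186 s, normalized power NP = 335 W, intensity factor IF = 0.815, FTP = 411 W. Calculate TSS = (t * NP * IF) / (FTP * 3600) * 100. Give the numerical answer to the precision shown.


Numerator = 6186 * 335 * 0.815 = 1688932.65
Denominator = 411 * 3600 = 1479600
TSS = 1688932.65 / 1479600 * 100
= 114.15

114.15 TSS


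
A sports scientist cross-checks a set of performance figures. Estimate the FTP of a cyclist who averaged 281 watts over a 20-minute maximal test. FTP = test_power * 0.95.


FTP = 281 * 0.95 = 266.95 W

266.95 W


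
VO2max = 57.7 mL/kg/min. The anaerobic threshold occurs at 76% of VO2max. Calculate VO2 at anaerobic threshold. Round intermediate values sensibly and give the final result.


AT fraction = 76 / 100 = 0.76
AT VO2 = 57.7 * 0.76
= 43.85 mL/kg/min

43.85 mL/kg/min


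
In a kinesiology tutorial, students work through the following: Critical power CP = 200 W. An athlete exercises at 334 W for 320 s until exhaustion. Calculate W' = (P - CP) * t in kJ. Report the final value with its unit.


P - CP = 334 - 200 = 134 W
W' = 134 * 320 = 42880 J
= 42880 / 1000 = 42.88 kJ

42.88 kJ


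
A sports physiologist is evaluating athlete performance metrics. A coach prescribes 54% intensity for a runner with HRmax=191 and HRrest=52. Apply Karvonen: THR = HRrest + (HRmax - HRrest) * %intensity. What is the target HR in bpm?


Heart rate reserve = 191 - 52 = 139
Intensity fraction = 54 / 100 = 0.54
THR = 52 + 139 * 0.54 = 127.06 bpm

127.06 bpm


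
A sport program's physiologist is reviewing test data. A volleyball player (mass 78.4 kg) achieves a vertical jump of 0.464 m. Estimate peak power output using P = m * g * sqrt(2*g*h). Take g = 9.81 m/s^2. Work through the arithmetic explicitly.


2 * g * h = 2 * 9.81 * 0.464 = 9.10368
sqrt(9.10368) = 3.017231 m/s
P = 78.4 * 9.81 * 3.017231 = 2320.56 W

2320.56 W


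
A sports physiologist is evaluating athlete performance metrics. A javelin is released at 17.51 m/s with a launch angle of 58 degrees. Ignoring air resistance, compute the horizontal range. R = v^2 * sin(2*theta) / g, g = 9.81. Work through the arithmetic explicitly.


Launch speed squared = 306.6001
sin(2 * 58 deg) = 0.898794
Range = 306.6001 * 0.898794 / 9.81
= 28.091 m

28.091 m


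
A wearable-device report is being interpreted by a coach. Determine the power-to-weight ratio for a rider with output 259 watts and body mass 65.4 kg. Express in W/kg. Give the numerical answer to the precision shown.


P/W = 259 / 65.4 = 3.96 W/kg

3.96 W/kg


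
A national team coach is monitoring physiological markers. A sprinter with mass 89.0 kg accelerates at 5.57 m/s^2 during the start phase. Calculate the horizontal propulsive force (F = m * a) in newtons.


F = m * a
= 89.0 * 5.57
= 495.73 N

495.73 N


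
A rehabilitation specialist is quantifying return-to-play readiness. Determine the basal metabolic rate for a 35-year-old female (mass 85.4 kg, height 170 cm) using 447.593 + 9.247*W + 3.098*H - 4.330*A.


BMR = 447.593 + 9.247*85.4 + 3.098*170 - 4.330*35
= 1612.4 kcal/day

1612.4 kcal/day


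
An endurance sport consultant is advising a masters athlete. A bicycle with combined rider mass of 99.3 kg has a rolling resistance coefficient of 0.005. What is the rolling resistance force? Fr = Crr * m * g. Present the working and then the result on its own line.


Fr = 0.005 * 99.3 * 9.81
= 0.4965 * 9.81
= 4.871 N

4.871 N


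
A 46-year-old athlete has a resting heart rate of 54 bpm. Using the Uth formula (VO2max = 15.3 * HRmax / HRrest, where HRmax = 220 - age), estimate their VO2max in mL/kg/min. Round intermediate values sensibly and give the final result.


HRmax = 220 - 46 = 174 bpm
Ratio = HRmax / HRrest = 174 / 54 = 3.2222
VO2max = 15.3 * 3.2222 = 49.3 mL/kg/min

49.3 mL/kg/min


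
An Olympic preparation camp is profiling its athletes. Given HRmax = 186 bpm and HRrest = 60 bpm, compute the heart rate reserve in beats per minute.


Heart rate reserve = maximum HR minus resting HR
HRR = 186 - 60 = 126 bpm

126 bpm


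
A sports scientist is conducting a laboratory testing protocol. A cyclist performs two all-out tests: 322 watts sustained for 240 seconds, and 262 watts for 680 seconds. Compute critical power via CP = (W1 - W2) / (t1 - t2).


W1 = P1 * t1 = 322 * 240 = 77280 J
W2 = P2 * t2 = 262 * 680 = 178160 J
CP = (77280 - 178160) / (240 - 680)
= 229.27 W

229.27 W


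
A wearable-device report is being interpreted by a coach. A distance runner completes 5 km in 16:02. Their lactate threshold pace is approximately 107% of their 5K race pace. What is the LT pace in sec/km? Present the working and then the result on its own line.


Convert to seconds: 16 min 2 s = 962 s
Pace per km = 962 / 5 = 192.4 s/km
LT pace = 192.4 * 1.07 = 205.87 s/km

205.87 s/km


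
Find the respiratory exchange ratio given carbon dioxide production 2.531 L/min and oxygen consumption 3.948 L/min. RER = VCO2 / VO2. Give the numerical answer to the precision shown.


VCO2 = 2.531 L/min
VO2 = 3.948 L/min
RER = 2.531 / 3.948 = 0.6411

0.6411


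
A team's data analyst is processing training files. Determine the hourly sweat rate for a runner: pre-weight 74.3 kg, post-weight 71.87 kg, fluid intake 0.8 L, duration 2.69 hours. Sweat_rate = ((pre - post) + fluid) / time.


Mass lost = 74.3 - 71.87 = 2.43 kg
Add fluid consumed: 2.43 + 0.8 = 3.23 L total sweat
Sweat rate = 3.23 / 2.69 = 1.201 L/h

1.201 L/h


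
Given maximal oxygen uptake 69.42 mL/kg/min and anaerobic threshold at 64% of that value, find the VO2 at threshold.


Percentage as decimal = 0.64
VO2 at AT = 69.42 * 0.64 = 44.43 mL/kg/min

44.43 mL/kg/min


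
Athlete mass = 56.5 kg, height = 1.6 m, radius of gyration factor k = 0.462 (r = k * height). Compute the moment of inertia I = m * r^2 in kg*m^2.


r = k * height = 0.462 * 1.6 = 0.7392 m
r^2 = 0.7392^2 = 0.546417
I = 56.5 * 0.546417 = 30.873 kg*m^2

30.873 kg*m^2


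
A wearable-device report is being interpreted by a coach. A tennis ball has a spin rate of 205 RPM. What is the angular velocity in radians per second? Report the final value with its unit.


Convert RPM to rad/s: multiply by 2*pi and divide by 60
omega = 205 * 2 * pi / 60
= 21.468 rad/s

21.468 rad/s


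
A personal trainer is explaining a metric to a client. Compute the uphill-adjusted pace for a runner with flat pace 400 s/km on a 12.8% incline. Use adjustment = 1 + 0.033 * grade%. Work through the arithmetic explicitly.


Adjustment factor = 1 + 0.033 * 12.8 = 1.4224
Grade-adjusted pace = 400 * 1.4224 = 568.96 s/km

568.96 s/km


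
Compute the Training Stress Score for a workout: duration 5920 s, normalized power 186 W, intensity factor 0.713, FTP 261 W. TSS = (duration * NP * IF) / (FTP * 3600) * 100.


Product = 5920 * 186 * 0.713 = 785098.56
Base = 261 * 3600 = 939600
TSS = 785098.56 / 939600 * 100 = 83.56

83.56 TSS


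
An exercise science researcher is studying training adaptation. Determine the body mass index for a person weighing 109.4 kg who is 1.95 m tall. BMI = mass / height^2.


BMI = mass / height^2
= 109.4 / 1.95^2
= 109.4 / 3.8025
= 28.77 kg/m^2

28.77 kg/m^2


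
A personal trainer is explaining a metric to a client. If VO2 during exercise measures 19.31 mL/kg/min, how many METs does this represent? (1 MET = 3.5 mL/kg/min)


METs = VO2 / 3.5 = 19.31 / 3.5 = 5.52

5.52 METs


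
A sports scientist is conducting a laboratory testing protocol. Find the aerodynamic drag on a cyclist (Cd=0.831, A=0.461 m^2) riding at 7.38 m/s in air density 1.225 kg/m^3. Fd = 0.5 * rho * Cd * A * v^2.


Fd = 0.5 * 1.225 * 0.831 * 0.461 * 7.38^2
= 0.5 * 1.225 * 0.831 * 0.461 * 54.4644
= 12.78 N

12.78 N


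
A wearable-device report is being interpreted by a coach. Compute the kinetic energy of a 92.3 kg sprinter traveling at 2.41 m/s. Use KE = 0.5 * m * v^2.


Velocity squared = 5.8081
KE = 0.5 * 92.3 * 5.8081 = 268.04 J

268.04 J


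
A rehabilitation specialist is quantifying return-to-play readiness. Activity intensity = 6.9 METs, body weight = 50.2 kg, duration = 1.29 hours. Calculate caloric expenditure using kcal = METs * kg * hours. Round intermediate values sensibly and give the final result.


kcal = 6.9 * 50.2 * 1.29
= 346.38 * 1.29
= 446.83 kcal

446.83 kcal


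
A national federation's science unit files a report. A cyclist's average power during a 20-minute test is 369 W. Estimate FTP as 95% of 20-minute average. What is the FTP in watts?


FTP = 20-min power * 0.95
= 369 * 0.95
= 350.55 W

350.55 W


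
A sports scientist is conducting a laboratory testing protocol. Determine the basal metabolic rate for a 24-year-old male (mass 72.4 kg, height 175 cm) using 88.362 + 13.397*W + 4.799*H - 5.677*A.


BMR = 88.362 + 13.397*72.4 + 4.799*175 - 5.677*24
= 1761.88 kcal/day

1761.88 kcal/day


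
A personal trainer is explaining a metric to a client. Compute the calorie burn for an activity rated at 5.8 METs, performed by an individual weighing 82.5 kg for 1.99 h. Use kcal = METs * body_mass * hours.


Product of METs and mass = 5.8 * 82.5 = 478.5
Total kcal = 478.5 * 1.99 = 952.22 kcal

952.22 kcal


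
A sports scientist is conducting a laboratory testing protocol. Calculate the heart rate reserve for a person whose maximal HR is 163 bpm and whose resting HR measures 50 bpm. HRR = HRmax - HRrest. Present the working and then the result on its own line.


HRmax = 163 bpm
HRrest = 50 bpm
HRR = 163 - 50 = 113 bpm

113 bpm


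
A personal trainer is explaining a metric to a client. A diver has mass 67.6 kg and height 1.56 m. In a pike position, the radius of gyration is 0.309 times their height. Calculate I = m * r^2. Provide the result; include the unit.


r = 0.309 * 1.56 = 0.48204 m
I = m * r^2 = 67.6 * 0.232363 = 15.708 kg*m^2

15.708 kg*m^2


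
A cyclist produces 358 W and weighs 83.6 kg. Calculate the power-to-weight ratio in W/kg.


P/W = power / mass
= 358 / 83.6
= 4.282 W/kg

4.282 W/kg


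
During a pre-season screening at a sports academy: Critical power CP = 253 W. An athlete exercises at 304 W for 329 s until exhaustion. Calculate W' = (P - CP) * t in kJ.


P - CP = 304 - 253 = 51 W
W' = 51 * 329 = 16779 J
= 16779 / 1000 = 16.779 kJ

16.779 kJ


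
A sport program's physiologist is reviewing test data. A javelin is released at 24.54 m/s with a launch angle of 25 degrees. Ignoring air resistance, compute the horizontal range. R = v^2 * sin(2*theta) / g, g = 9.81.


Launch speed squared = 602.2116
sin(2 * 25 deg) = 0.766044
Range = 602.2116 * 0.766044 / 9.81
= 47.026 m

47.026 m


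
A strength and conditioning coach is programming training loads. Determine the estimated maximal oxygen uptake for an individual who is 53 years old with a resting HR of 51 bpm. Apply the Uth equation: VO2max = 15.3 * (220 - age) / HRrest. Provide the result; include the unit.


HRmax = 220 - 53 = 167
VO2max = 15.3 * (167 / 51)
= 15.3 * 3.2745
= 50.1 mL/kg/min

50.1 mL/kg/min


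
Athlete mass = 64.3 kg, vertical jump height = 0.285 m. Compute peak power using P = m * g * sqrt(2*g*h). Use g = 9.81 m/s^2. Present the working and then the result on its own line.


sqrt(2 * 9.81 * 0.285) = sqrt(5.5917) = 2.364678 m/s
P = 64.3 * 9.81 * 2.364678
= 1491.6 W

1491.6 W


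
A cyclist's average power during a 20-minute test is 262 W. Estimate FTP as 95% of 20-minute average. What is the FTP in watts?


FTP = 20-min power * 0.95
= 262 * 0.95
= 248.9 W

248.9 W


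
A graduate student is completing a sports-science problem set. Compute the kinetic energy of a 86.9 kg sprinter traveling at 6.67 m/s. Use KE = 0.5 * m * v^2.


Velocity squared = 44.4889
KE = 0.5 * 86.9 * 44.4889 = 1933.04 J

1933.04 J
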